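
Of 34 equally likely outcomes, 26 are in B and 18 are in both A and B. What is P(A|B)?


P(A|B) = P(A∩B)/P(B) = (18/34)/(26/34) = 18/26 = 9/13

9/13


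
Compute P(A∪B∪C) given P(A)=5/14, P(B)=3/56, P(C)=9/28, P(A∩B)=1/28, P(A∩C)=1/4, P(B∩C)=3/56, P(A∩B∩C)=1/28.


P(A∪B∪C) = P(A)+P(B)+P(C) - P(AB)-P(AC)-P(BC) + P(ABC)
= 5/14+3/56+9/28 - 1/28-1/4-3/56 + 1/28
= 3/7

3/7


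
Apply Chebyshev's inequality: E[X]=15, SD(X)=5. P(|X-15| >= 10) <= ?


k = 10/5 = 2
Chebyshev: P(|X-mu| >= k*sigma) <= 1/k^2 = 1/2^2 = 1/4

1/4


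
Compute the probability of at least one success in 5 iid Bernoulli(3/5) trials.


P(at least one) = 1 - P(none)
P(none) = (1 - 3/5)^5 = (2/5)^5 = 32/3125
P(at least one) = 1 - 32/3125 = 3093/3125

3093/3125


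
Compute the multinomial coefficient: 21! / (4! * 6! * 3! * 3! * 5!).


21! = 51090942171709440000
Denominator: 4!=24 * 6!=720 * 3!=6 * 3!=6 * 5!=120
Coefficient = 51090942171709440000 / 74649600 = 684410126400

684410126400


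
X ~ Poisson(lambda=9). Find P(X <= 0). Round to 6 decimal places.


P(X<=0) = e^(-9)*9^0/0!
≈ 0.0001234098
≈ 0.000123

0.000123


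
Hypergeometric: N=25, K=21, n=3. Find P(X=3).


P(X=3) = C(21,3)*C(4,0) / C(25,3)
= 1330*1 / 2300
= 1330/2300 = 133/230

133/230


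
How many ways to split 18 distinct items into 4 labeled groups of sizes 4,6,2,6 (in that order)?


18! = 6402373705728000
Denominator: 4!=24 * 6!=720 * 2!=2 * 6!=720
Coefficient = 6402373705728000 / 24883200 = 257297040

257297040


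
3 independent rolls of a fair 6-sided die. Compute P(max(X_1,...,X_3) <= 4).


P(max <= 4) = P(all X_i <= 4) = (P(X_1 <= 4))^3
= (4/6)^3 = (2/3)^3 = 8/27

8/27


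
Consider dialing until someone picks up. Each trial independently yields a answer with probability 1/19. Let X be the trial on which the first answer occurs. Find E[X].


For geometric (trials until first success), E[X] = 1/p = 1/(1/19) = 19

19


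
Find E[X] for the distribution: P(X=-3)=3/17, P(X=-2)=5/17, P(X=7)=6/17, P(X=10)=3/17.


E[X] = sum(x * P(x))
= -3*3/17 - 2*5/17 + 7*6/17 + 10*3/17
= 53/17

53/17


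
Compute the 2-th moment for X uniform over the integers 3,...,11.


E[X^2] = (1/9) * sum(x^2 for x=3..11)
= 501/9 = 167/3

167/3


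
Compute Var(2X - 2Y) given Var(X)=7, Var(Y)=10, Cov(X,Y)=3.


Var(2X - 2Y) = 2^2*Var(X) + (-2)^2*Var(Y) + 2*2*(-2)*Cov(X,Y)
= 4*7 + 4*10 - 8*3
= 28 + 40 - 24 = 44

44


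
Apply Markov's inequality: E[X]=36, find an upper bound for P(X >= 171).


Markov: P(X >= a) <= E[X]/a
P(X >= 171) <= 36/171 = 4/19

4/19


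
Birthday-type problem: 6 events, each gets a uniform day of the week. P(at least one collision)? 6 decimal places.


P(all different) = prod((7-i)/7 for i=0..5) = 0.042839
P(at least one match) = 1 - 0.042839 = 0.957161

0.957161


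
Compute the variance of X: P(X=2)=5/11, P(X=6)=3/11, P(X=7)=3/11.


E[X] = 49/11, E[X^2] = 25
Var(X) = E[X^2] - (E[X])^2 = 25 - (49/11)^2 = 624/121

624/121


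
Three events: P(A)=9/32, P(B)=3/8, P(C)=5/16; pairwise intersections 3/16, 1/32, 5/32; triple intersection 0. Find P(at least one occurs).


P(A∪B∪C) = P(A)+P(B)+P(C) - P(AB)-P(AC)-P(BC) + P(ABC)
= 9/32+3/8+5/16 - 3/16-1/32-5/32 + 0
= 19/32

19/32


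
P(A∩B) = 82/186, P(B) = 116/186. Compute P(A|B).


P(A|B) = P(A∩B)/P(B) = (82/186)/(116/186) = 82/116 = 41/58

41/58


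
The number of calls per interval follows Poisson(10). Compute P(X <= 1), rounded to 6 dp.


P(X<=1) = e^(-10)*10^0/0! + e^(-10)*10^1/1!
≈ 0.0000453999 + 0.0004539993
= 0.0004993992
≈ 0.000499

0.000499


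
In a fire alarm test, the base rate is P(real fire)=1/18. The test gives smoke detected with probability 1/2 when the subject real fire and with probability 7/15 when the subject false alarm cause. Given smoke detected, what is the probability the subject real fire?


P(A) = P(A|B)P(B) + P(A|B')P(B') = 1/2*1/18 + 7/15*17/18 = 253/540
P(B|A) = P(A|B)P(B)/P(A) = (1/36)/(253/540) = 15/253

15/253


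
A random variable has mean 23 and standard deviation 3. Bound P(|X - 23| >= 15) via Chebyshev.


k = 15/3 = 5
Chebyshev: P(|X-mu| >= k*sigma) <= 1/k^2 = 1/5^2 = 1/25

1/25


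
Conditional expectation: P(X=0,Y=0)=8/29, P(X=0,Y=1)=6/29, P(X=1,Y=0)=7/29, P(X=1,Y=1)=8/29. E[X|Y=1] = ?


P(Y=1) = 14/29
E[X|Y=1] = (0*6 + 1*8)/14 = 8/14 = 4/7

4/7


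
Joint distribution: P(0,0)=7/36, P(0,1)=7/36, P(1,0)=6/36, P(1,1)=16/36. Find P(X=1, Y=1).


Read from table: P(X=1, Y=1) = 16/36 = 4/9

4/9


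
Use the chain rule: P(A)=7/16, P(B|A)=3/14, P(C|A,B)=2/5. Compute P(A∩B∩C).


P(A∩B∩C) = P(A) * P(B|A) * P(C|A∩B)
= 7/16 * 3/14 * 2/5
= 3/32 * 2/5 = 3/80

3/80


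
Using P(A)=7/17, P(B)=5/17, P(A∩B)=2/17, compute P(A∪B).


P(A∪B) = P(A) + P(B) - P(A∩B)
= 7/17 + 5/17 - 2/17 = 10/17

10/17


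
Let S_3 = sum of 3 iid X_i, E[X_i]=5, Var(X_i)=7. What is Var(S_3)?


By independence, Var(S_n) = n*Var(X_1) = 3*7 = 21

21


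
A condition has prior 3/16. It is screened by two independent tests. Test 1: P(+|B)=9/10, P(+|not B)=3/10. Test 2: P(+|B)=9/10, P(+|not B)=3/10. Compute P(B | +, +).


After test 1: P(+) = 9/10*3/16 + 3/10*13/16 = 33/80
P(B|+) = (27/160)/(33/80) = 9/22
After test 2 (use post1 as new prior): P(+) = 9/10*9/22 + 3/10*13/22 = 6/11
P(B|+,+) = (81/220)/(6/11) = 27/40

27/40


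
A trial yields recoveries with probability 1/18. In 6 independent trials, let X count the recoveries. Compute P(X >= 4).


P(X>=4) = P(X=4) + P(X=5) + P(X=6)
= 1445/11337408 + 17/5668704 + 1/34012224
= 2219/17006112

2219/17006112


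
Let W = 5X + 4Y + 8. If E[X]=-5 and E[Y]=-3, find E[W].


E[5X + 4Y + 8] = 5*E[X] + 4*E[Y] + 8
= (5)*(-5) + (4)*(-3) + (8)
= -25 - 12 + 8 = -29

-29


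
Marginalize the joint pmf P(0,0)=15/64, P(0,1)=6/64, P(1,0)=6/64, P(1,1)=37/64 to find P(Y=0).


P(Y=0) = P(0,0)+P(1,0) = 15/64 + 6/64 = 21/64

21/64


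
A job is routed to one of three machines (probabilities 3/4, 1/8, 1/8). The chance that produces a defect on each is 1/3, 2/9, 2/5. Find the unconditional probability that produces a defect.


P(A) = P(A|B1)P(B1) + P(A|B2)P(B2) + P(A|B3)P(B3)
= 1/3*3/4 + 2/9*1/8 + 2/5*1/8
= 1/4 + 1/36 + 1/20 = 59/180

59/180


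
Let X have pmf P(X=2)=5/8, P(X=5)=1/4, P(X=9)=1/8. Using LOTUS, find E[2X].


E[2X] = sum(g(x)*P(x))
= 4*5/8 + 10*1/4 + 18*1/8
= 29/4

29/4


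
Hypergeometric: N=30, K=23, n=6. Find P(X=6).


P(X=6) = C(23,6)*C(7,0) / C(30,6)
= 100947*1 / 593775
= 100947/593775 = 4807/28275

4807/28275


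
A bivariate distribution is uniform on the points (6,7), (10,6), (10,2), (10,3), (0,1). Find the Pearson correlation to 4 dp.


Cov(X,Y) = 3.0400, Var(X) = 15.3600, Var(Y) = 5.3600
rho = Cov/(sqrt(VarX)*sqrt(VarY)) = 0.3350

0.3350


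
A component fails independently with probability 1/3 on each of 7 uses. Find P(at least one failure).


P(at least one) = 1 - P(none)
P(none) = (1 - 1/3)^7 = (2/3)^7 = 128/2187
P(at least one) = 1 - 128/2187 = 2059/2187

2059/2187


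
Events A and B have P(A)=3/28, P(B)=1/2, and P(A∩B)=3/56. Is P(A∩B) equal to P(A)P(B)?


P(A)*P(B) = 3/28*1/2 = 3/56
P(A∩B) = 3/56, which equals P(A)P(B), so independent

Yes, A and B are independent


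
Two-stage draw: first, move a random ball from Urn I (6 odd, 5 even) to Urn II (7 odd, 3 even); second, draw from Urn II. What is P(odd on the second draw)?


P(transfer odd) = 6/11; P(transfer even) = 5/11
If odd transferred: Urn II has 8 odd of 11, so P(odd|odd moved) = 8/11
If even transferred: Urn II has 7 odd of 11, so P(odd|even moved) = 7/11
By total probability: P(odd) = 6/11*8/11 + 5/11*7/11 = 83/121

83/121


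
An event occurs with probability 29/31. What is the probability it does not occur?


P(A') = 1 - P(A) = 1 - 29/31 = 2/31

2/31


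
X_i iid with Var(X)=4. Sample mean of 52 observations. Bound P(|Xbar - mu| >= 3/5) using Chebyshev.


Var(Xbar) = Var(X)/n = 4/52
Chebyshev: P(|Xbar-mu| >= 3/5) <= Var(Xbar)/(3/5)^2 = (1/13)/(9/25) = 25/117

25/117


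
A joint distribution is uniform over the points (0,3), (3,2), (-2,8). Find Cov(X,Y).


E[X]=1/3, E[Y]=13/3, E[XY]=-10/3
Cov(X,Y) = E[XY] - E[X]E[Y] = -10/3 - 1/3*13/3 = -43/9

-43/9


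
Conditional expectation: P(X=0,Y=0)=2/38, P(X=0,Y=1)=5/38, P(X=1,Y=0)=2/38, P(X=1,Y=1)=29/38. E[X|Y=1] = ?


P(Y=1) = 34/38
E[X|Y=1] = (0*5 + 1*29)/34 = 29/34

29/34


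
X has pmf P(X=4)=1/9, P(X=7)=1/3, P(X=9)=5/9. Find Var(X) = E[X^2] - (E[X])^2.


E[X] = 70/9, E[X^2] = 568/9
Var(X) = E[X^2] - (E[X])^2 = 568/9 - (70/9)^2 = 212/81

212/81


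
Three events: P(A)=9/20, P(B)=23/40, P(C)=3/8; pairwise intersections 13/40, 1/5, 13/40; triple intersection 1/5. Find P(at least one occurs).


P(A∪B∪C) = P(A)+P(B)+P(C) - P(AB)-P(AC)-P(BC) + P(ABC)
= 9/20+23/40+3/8 - 13/40-1/5-13/40 + 1/5
= 3/4

3/4


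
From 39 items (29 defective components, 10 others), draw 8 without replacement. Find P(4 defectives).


P(X=4) = C(29,4)*C(10,4) / C(39,8)
= 23751*210 / 61523748
= 4987710/61523748 = 21315/262922

21315/262922


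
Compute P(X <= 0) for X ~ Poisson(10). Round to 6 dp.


P(X<=0) = e^(-10)*10^0/0!
≈ 0.0000453999
≈ 0.000045

0.000045


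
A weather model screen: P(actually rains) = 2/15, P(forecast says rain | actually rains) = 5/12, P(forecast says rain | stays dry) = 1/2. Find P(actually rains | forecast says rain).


P(A) = P(A|B)P(B) + P(A|B')P(B') = 5/12*2/15 + 1/2*13/15 = 22/45
P(B|A) = P(A|B)P(B)/P(A) = (1/18)/(22/45) = 5/44

5/44


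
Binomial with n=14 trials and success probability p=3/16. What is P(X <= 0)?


P(X<=0) = P(X=0)
= 3937376385699289/72057594037927936
= 3937376385699289/72057594037927936

3937376385699289/72057594037927936


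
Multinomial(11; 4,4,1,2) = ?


11! = 39916800
Denominator: 4!=24 * 4!=24 * 1!=1 * 2!=2
Coefficient = 39916800 / 1152 = 34650

34650


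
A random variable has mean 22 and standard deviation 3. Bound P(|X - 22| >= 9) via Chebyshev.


k = 9/3 = 3
Chebyshev: P(|X-mu| >= k*sigma) <= 1/k^2 = 1/3^2 = 1/9

1/9


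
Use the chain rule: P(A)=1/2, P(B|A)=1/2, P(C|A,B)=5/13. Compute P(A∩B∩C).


P(A∩B∩C) = P(A) * P(B|A) * P(C|A∩B)
= 1/2 * 1/2 * 5/13
= 1/4 * 5/13 = 5/52

5/52


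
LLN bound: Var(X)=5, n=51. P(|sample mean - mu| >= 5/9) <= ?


Var(Xbar) = Var(X)/n = 5/51
Chebyshev: P(|Xbar-mu| >= 5/9) <= Var(Xbar)/(5/9)^2 = (5/51)/(25/81) = 27/85

27/85


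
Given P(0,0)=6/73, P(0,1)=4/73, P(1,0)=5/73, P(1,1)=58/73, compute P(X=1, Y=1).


Read from table: P(X=1, Y=1) = 58/73

58/73


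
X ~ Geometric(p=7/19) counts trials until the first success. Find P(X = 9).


P(X=9) = (1-p)^8 * p = (12/19)^8 * 7/19
= 429981696/16983563041 * 7/19 = 3009871872/322687697779

3009871872/322687697779


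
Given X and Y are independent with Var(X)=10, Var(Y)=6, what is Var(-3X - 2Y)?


Independence => Cov(X,Y)=0
Var(-3X - 2Y) = (-3)^2*Var(X) + (-2)^2*Var(Y)
= 9*10 + 4*6 = 114

114


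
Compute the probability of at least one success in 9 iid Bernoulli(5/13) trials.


P(at least one) = 1 - P(none)
P(none) = (1 - 5/13)^9 = (8/13)^9 = 134217728/10604499373
P(at least one) = 1 - 134217728/10604499373 = 10470281645/10604499373

10470281645/10604499373


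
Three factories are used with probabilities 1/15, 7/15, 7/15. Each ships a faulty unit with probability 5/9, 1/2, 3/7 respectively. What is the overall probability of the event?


P(A) = P(A|B1)P(B1) + P(A|B2)P(B2) + P(A|B3)P(B3)
= 5/9*1/15 + 1/2*7/15 + 3/7*7/15
= 1/27 + 7/30 + 1/5 = 127/270

127/270


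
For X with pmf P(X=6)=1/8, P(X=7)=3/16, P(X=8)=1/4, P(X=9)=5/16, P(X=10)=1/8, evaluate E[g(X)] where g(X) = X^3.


E[X^3] = sum(g(x)*P(x))
= 216*1/8 + 343*3/16 + 512*1/4 + 729*5/16 + 1000*1/8
= 4577/8

4577/8


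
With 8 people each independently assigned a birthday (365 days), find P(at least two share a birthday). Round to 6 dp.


P(all different) = prod((365-i)/365 for i=0..7) = 0.925665
P(at least one match) = 1 - 0.925665 = 0.074335

0.074335


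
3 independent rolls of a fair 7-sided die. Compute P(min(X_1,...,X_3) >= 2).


P(min >= 2) = P(all X_i >= 2) = (P(X_1 >= 2))^3
= (6/7)^3 = 216/343

216/343


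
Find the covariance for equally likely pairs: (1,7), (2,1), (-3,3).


E[X]=0, E[Y]=11/3, E[XY]=0
Cov(X,Y) = E[XY] - E[X]E[Y] = 0 - 0*11/3 = 0

0


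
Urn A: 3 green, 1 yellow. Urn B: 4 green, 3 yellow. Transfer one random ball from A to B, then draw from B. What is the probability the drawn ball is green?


P(transfer green) = 3/4; P(transfer yellow) = 1/4
If green transferred: Urn II has 5 green of 8, so P(green|green moved) = 5/8
If yellow transferred: Urn II has 4 green of 8, so P(green|yellow moved) = 1/2
By total probability: P(green) = 3/4*5/8 + 1/4*1/2 = 19/32

19/32


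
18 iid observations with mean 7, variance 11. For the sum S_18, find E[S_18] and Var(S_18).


E[S_n] = n*mu = 18*7 = 126
Var(S_n) = n*sigma^2 = 18*11 = 198

E[S_18]=126, Var(S_18)=198


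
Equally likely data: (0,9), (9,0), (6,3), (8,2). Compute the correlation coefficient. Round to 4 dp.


Cov(X,Y) = -11.6250, Var(X) = 12.1875, Var(Y) = 11.2500
rho = Cov/(sqrt(VarX)*sqrt(VarY)) = -0.9928

-0.9928


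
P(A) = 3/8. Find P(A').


P(A') = 1 - P(A) = 1 - 3/8 = 5/8

5/8


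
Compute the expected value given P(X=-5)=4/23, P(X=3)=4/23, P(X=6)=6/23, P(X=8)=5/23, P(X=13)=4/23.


E[X] = sum(x * P(x))
= -5*4/23 + 3*4/23 + 6*6/23 + 8*5/23 + 13*4/23
= 120/23

120/23


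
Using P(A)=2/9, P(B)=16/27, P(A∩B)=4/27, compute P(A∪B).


P(A∪B) = P(A) + P(B) - P(A∩B)
= 2/9 + 16/27 - 4/27 = 2/3

2/3


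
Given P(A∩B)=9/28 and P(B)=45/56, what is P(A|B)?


P(A|B) = P(A∩B)/P(B) = (18/56)/(45/56) = 18/45 = 2/5

2/5


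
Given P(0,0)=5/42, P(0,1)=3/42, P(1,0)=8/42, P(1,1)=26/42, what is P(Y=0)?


P(Y=0) = P(0,0)+P(1,0) = 5/42 + 8/42 = 13/42

13/42


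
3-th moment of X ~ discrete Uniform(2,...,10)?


E[X^3] = (1/9) * sum(x^3 for x=2..10)
= 3024/9 = 336

336


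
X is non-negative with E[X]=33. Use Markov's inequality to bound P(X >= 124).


Markov: P(X >= a) <= E[X]/a
P(X >= 124) <= 33/124

33/124


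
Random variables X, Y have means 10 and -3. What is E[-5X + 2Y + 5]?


E[-5X + 2Y + 5] = -5*E[X] + 2*E[Y] + 5
= (-5)*(10) + (2)*(-3) + (5)
= -50 - 6 + 5 = -51

-51


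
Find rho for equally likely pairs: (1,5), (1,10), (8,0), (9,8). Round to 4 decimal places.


Cov(X,Y) = -5.5625, Var(X) = 14.1875, Var(Y) = 14.1875
rho = Cov/(sqrt(VarX)*sqrt(VarY)) = -0.3921

-0.3921


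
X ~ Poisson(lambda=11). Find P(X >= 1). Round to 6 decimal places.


P(X>=1) = 1 - P(X<=0) = 1 - (e^(-11)*11^0/0!)
≈ 1 - 0.0000167017 = 0.9999832983
≈ 0.999983

0.999983


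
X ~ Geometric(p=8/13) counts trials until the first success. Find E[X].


For geometric (trials until first success), E[X] = 1/p = 1/(8/13) = 13/8

13/8


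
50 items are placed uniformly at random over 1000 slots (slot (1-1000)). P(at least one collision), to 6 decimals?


P(all different) = prod((1000-i)/1000 for i=0..49) = 0.287731
P(at least one match) = 1 - 0.287731 = 0.712269

0.712269


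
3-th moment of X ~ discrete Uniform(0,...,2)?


E[X^3] = (1/3) * sum(x^3 for x=0..2)
= 9/3 = 3

3


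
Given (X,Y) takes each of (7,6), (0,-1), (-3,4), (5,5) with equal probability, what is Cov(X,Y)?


E[X]=9/4, E[Y]=7/2, E[XY]=55/4
Cov(X,Y) = E[XY] - E[X]E[Y] = 55/4 - 9/4*7/2 = 47/8

47/8


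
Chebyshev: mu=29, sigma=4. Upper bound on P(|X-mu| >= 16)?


k = 16/4 = 4
Chebyshev: P(|X-mu| >= k*sigma) <= 1/k^2 = 1/4^2 = 1/16

1/16


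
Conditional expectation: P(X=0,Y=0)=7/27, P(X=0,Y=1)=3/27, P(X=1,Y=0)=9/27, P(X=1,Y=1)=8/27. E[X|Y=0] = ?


P(Y=0) = 16/27
E[X|Y=0] = (0*7 + 1*9)/16 = 9/16

9/16


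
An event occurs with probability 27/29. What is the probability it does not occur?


P(A') = 1 - P(A) = 1 - 27/29 = 2/29

2/29


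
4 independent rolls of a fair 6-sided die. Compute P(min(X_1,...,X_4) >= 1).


P(min >= 1) = P(all X_i >= 1) = (P(X_1 >= 1))^4
= (6/6)^4 = 1^4 = 1

1


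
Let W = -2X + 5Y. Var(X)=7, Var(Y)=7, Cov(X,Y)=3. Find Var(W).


Var(-2X + 5Y) = (-2)^2*Var(X) + 5^2*Var(Y) + 2*(-2)*5*Cov(X,Y)
= 4*7 + 25*7 - 20*3
= 28 + 175 - 60 = 143

143


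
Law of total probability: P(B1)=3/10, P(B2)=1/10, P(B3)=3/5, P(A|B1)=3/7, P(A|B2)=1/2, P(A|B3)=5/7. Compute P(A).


P(A) = P(A|B1)P(B1) + P(A|B2)P(B2) + P(A|B3)P(B3)
= 3/7*3/10 + 1/2*1/10 + 5/7*3/5
= 9/70 + 1/20 + 3/7 = 17/28

17/28


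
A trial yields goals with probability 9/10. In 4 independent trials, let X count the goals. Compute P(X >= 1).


P(X>=1) = P(X=1) + P(X=2) + P(X=3) + P(X=4)
= 9/2500 + 243/5000 + 729/2500 + 6561/10000
= 9999/10000

9999/10000


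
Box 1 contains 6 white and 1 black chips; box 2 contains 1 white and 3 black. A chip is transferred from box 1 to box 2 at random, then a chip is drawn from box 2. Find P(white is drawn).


P(transfer white) = 6/7; P(transfer black) = 1/7
If white transferred: Urn II has 2 white of 5, so P(white|white moved) = 2/5
If black transferred: Urn II has 1 white of 5, so P(white|black moved) = 1/5
By total probability: P(white) = 6/7*2/5 + 1/7*1/5 = 13/35

13/35


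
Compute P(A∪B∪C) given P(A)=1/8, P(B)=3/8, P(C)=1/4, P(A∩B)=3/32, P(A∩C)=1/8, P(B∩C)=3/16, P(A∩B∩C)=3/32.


P(A∪B∪C) = P(A)+P(B)+P(C) - P(AB)-P(AC)-P(BC) + P(ABC)
= 1/8+3/8+1/4 - 3/32-1/8-3/16 + 3/32
= 7/16

7/16


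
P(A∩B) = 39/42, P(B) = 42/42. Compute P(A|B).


P(A|B) = P(A∩B)/P(B) = (39/42)/(42/42) = 39/42 = 13/14

13/14


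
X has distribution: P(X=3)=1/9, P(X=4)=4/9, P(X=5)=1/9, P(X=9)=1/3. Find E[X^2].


E[X^2] = sum(g(x)*P(x))
= 9*1/9 + 16*4/9 + 25*1/9 + 81*1/3
= 341/9

341/9


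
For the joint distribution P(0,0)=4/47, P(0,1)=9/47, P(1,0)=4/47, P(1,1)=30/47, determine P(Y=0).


P(Y=0) = P(0,0)+P(1,0) = 4/47 + 4/47 = 8/47

8/47


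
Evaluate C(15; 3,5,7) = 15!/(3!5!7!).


15! = 1307674368000
Denominator: 3!=6 * 5!=120 * 7!=5040
Coefficient = 1307674368000 / 3628800 = 360360

360360


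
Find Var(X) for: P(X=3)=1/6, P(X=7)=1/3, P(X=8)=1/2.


E[X] = 41/6, E[X^2] = 299/6
Var(X) = E[X^2] - (E[X])^2 = 299/6 - (41/6)^2 = 113/36

113/36


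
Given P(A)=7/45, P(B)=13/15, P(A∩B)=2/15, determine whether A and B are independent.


P(A)*P(B) = 7/45*13/15 = 91/675
P(A∩B) = 2/15 != 91/675, so not independent

No, A and B are not independent


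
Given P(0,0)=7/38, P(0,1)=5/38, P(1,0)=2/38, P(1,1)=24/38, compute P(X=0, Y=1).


Read from table: P(X=0, Y=1) = 5/38

5/38


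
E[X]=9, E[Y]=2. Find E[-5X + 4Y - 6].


E[-5X + 4Y - 6] = -5*E[X] + 4*E[Y] - 6
= (-5)*(9) + (4)*(2) + (-6)
= -45 + 8 - 6 = -43

-43


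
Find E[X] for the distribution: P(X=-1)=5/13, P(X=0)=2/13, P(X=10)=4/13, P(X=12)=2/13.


E[X] = sum(x * P(x))
= -1*5/13 + 0*2/13 + 10*4/13 + 12*2/13
= 59/13

59/13


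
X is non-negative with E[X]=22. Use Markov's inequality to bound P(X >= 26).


Markov: P(X >= a) <= E[X]/a
P(X >= 26) <= 22/26 = 11/13

11/13


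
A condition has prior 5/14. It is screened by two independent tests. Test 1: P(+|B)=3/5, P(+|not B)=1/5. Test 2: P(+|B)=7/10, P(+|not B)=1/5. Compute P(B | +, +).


After test 1: P(+) = 3/5*5/14 + 1/5*9/14 = 12/35
P(B|+) = (3/14)/(12/35) = 5/8
After test 2 (use post1 as new prior): P(+) = 7/10*5/8 + 1/5*3/8 = 41/80
P(B|+,+) = (7/16)/(41/80) = 35/41

35/41


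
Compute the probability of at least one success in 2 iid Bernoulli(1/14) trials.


P(at least one) = 1 - P(none)
P(none) = (1 - 1/14)^2 = (13/14)^2 = 169/196
P(at least one) = 1 - 169/196 = 27/196

27/196


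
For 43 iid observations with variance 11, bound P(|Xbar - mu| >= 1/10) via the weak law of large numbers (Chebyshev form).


Var(Xbar) = Var(X)/n = 11/43
Chebyshev: P(|Xbar-mu| >= 1/10) <= Var(Xbar)/(1/10)^2 = (11/43)/(1/100) = 1100/43
Bound exceeds 1, so trivial bound: 1

1


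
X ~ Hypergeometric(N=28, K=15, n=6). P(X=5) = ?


P(X=5) = C(15,5)*C(13,1) / C(28,6)
= 3003*13 / 376740
= 39039/376740 = 143/1380

143/1380


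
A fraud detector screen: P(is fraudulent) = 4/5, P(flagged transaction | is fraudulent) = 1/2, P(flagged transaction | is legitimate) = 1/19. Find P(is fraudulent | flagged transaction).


P(A) = P(A|B)P(B) + P(A|B')P(B') = 1/2*4/5 + 1/19*1/5 = 39/95
P(B|A) = P(A|B)P(B)/P(A) = (2/5)/(39/95) = 38/39

38/39


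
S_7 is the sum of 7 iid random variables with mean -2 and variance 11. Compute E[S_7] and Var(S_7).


E[S_n] = n*mu = 7*-2 = -14
Var(S_n) = n*sigma^2 = 7*11 = 77

E[S_7]=-14, Var(S_7)=77


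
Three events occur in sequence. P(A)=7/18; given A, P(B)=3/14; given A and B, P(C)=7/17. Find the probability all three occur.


P(A∩B∩C) = P(A) * P(B|A) * P(C|A∩B)
= 7/18 * 3/14 * 7/17
= 1/12 * 7/17 = 7/204

7/204


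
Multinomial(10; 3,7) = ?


10! = 3628800
Denominator: 3!=6 * 7!=5040
Coefficient = 3628800 / 30240 = 120

120


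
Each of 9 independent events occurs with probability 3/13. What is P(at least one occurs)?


P(at least one) = 1 - P(none)
P(none) = (1 - 3/13)^9 = (10/13)^9 = 1000000000/10604499373
P(at least one) = 1 - 1000000000/10604499373 = 9604499373/10604499373

9604499373/10604499373


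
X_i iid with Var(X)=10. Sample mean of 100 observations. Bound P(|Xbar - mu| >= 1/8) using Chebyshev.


Var(Xbar) = Var(X)/n = 10/100
Chebyshev: P(|Xbar-mu| >= 1/8) <= Var(Xbar)/(1/8)^2 = (1/10)/(1/64) = 32/5
Bound exceeds 1, so trivial bound: 1

1


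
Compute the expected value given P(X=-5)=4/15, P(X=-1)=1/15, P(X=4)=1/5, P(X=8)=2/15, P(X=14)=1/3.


E[X] = sum(x * P(x))
= -5*4/15 - 1*1/15 + 4*1/5 + 8*2/15 + 14*1/3
= 77/15

77/15


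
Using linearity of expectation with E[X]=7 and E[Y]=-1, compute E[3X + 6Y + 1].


E[3X + 6Y + 1] = 3*E[X] + 6*E[Y] + 1
= (3)*(7) + (6)*(-1) + (1)
= 21 - 6 + 1 = 16

16


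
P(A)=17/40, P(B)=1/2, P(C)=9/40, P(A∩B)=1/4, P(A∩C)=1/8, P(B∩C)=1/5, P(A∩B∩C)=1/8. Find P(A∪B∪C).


P(A∪B∪C) = P(A)+P(B)+P(C) - P(AB)-P(AC)-P(BC) + P(ABC)
= 17/40+1/2+9/40 - 1/4-1/8-1/5 + 1/8
= 7/10

7/10


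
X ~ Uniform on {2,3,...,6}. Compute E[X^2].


E[X^2] = (1/5) * sum(x^2 for x=2..6)
= 90/5 = 18

18


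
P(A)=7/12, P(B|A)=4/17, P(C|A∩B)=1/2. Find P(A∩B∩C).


P(A∩B∩C) = P(A) * P(B|A) * P(C|A∩B)
= 7/12 * 4/17 * 1/2
= 7/51 * 1/2 = 7/102

7/102


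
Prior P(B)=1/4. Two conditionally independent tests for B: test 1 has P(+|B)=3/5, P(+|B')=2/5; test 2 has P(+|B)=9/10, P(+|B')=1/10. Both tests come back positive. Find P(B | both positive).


After test 1: P(+) = 3/5*1/4 + 2/5*3/4 = 9/20
P(B|+) = (3/20)/(9/20) = 1/3
After test 2 (use post1 as new prior): P(+) = 9/10*1/3 + 1/10*2/3 = 11/30
P(B|+,+) = (3/10)/(11/30) = 9/11

9/11


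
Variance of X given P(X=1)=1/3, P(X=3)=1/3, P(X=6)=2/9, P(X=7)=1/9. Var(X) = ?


E[X] = 31/9, E[X^2] = 151/9
Var(X) = E[X^2] - (E[X])^2 = 151/9 - (31/9)^2 = 398/81

398/81


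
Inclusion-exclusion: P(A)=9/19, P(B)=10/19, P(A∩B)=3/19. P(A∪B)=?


P(A∪B) = P(A) + P(B) - P(A∩B)
= 9/19 + 10/19 - 3/19 = 16/19

16/19


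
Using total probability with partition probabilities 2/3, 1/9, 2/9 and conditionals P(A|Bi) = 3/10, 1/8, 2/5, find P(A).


P(A) = P(A|B1)P(B1) + P(A|B2)P(B2) + P(A|B3)P(B3)
= 3/10*2/3 + 1/8*1/9 + 2/5*2/9
= 1/5 + 1/72 + 4/45 = 109/360

109/360


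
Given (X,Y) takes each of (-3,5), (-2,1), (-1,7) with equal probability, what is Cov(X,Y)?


E[X]=-2, E[Y]=13/3, E[XY]=-8
Cov(X,Y) = E[XY] - E[X]E[Y] = -8 + 2*13/3 = 2/3

2/3


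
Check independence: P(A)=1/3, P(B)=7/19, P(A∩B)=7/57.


P(A)*P(B) = 1/3*7/19 = 7/57
P(A∩B) = 7/57, which equals P(A)P(B), so independent

Yes, A and B are independent


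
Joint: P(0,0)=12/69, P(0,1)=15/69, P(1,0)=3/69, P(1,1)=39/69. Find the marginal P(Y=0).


P(Y=0) = P(0,0)+P(1,0) = 12/69 + 3/69 = 15/69 = 5/23

5/23


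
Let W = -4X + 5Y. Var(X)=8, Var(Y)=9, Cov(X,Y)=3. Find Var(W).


Var(-4X + 5Y) = (-4)^2*Var(X) + 5^2*Var(Y) + 2*(-4)*5*Cov(X,Y)
= 16*8 + 25*9 - 40*3
= 128 + 225 - 120 = 233

233


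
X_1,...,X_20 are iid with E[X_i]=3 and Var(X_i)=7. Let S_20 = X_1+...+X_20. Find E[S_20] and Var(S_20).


E[S_n] = n*mu = 20*3 = 60
Var(S_n) = n*sigma^2 = 20*7 = 140

E[S_20]=60, Var(S_20)=140


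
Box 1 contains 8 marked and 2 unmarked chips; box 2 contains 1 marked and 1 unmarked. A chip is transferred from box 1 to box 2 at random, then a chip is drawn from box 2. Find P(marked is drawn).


P(transfer marked) = 8/10 = 4/5; P(transfer unmarked) = 1/5
If marked transferred: Urn II has 2 marked of 3, so P(marked|marked moved) = 2/3
If unmarked transferred: Urn II has 1 marked of 3, so P(marked|unmarked moved) = 1/3
By total probability: P(marked) = 4/5*2/3 + 1/5*1/3 = 3/5

3/5


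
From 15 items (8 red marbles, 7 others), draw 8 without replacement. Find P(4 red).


P(X=4) = C(8,4)*C(7,4) / C(15,8)
= 70*35 / 6435
= 2450/6435 = 490/1287

490/1287


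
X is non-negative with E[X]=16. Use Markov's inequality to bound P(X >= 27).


Markov: P(X >= a) <= E[X]/a
P(X >= 27) <= 16/27

16/27


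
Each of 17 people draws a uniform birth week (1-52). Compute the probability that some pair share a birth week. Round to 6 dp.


P(all different) = prod((52-i)/52 for i=0..16) = 0.052524
P(at least one match) = 1 - 0.052524 = 0.947476

0.947476


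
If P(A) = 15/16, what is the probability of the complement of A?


P(A') = 1 - P(A) = 1 - 15/16 = 1/16

1/16


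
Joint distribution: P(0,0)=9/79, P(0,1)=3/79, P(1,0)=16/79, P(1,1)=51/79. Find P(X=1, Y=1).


Read from table: P(X=1, Y=1) = 51/79

51/79


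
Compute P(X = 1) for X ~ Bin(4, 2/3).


P(X=1) = C(4,1) * p^1 * (1-p)^3
= 4 * 2/3 * 1/27
= 8/81

8/81


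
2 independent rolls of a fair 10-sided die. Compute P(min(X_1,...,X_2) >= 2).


P(min >= 2) = P(all X_i >= 2) = (P(X_1 >= 2))^2
= (9/10)^2 = 81/100

81/100


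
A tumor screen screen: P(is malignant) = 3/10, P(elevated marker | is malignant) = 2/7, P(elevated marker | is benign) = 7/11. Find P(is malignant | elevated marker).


P(A) = P(A|B)P(B) + P(A|B')P(B') = 2/7*3/10 + 7/11*7/10 = 409/770
P(B|A) = P(A|B)P(B)/P(A) = (3/35)/(409/770) = 66/409

66/409


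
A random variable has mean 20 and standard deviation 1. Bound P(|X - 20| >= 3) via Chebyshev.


k = 3/1 = 3
Chebyshev: P(|X-mu| >= k*sigma) <= 1/k^2 = 1/3^2 = 1/9

1/9


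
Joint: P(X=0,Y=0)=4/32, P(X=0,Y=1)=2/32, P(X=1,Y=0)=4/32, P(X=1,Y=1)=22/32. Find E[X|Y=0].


P(Y=0) = 8/32
E[X|Y=0] = (0*4 + 1*4)/8 = 4/8 = 1/2

1/2


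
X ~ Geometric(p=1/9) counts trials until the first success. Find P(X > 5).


P(X > 5) = P(first 5 trials all fail) = (1-p)^5 = (8/9)^5 = 32768/59049

32768/59049


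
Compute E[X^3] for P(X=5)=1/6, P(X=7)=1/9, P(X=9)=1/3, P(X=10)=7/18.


E[X^3] = sum(g(x)*P(x))
= 125*1/6 + 343*1/9 + 729*1/3 + 1000*7/18
= 4145/6

4145/6


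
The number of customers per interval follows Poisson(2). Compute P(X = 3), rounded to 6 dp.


P(X=3) = e^(-2) * 2^3 / 3!
≈ 0.1353352832 * 8 / 6
≈ 0.180447

0.180447


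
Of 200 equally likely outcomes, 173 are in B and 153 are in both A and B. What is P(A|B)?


P(A|B) = P(A∩B)/P(B) = (153/200)/(173/200) = 153/173

153/173


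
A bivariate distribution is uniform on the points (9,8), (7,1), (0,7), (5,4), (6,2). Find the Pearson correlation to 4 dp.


Cov(X,Y) = -1.5600, Var(X) = 9.0400, Var(Y) = 7.4400
rho = Cov/(sqrt(VarX)*sqrt(VarY)) = -0.1902

-0.1902


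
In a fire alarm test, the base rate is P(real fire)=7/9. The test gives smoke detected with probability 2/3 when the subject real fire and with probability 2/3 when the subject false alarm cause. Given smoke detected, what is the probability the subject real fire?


P(A) = P(A|B)P(B) + P(A|B')P(B') = 2/3*7/9 + 2/3*2/9 = 2/3
P(B|A) = P(A|B)P(B)/P(A) = (14/27)/(2/3) = 7/9

7/9


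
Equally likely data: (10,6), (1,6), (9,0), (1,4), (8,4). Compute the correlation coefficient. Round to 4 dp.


Cov(X,Y) = -2.8000, Var(X) = 15.7600, Var(Y) = 4.8000
rho = Cov/(sqrt(VarX)*sqrt(VarY)) = -0.3219

-0.3219


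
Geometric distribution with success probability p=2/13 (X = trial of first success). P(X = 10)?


P(X=10) = (1-p)^9 * p = (11/13)^9 * 2/13
= 2357947691/10604499373 * 2/13 = 4715895382/137858491849

4715895382/137858491849


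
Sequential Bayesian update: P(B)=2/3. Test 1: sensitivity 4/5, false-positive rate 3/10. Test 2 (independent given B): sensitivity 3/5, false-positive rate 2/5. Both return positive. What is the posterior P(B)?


After test 1: P(+) = 4/5*2/3 + 3/10*1/3 = 19/30
P(B|+) = (8/15)/(19/30) = 16/19
After test 2 (use post1 as new prior): P(+) = 3/5*16/19 + 2/5*3/19 = 54/95
P(B|+,+) = (48/95)/(54/95) = 8/9

8/9


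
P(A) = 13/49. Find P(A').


P(A') = 1 - P(A) = 1 - 13/49 = 36/49

36/49


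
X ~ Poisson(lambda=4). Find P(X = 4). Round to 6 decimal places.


P(X=4) = e^(-4) * 4^4 / 4!
≈ 0.01831563889 * 256 / 24
≈ 0.195367

0.195367


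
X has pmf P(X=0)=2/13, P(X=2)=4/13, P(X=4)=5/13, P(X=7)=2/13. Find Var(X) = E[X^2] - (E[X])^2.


E[X] = 42/13, E[X^2] = 194/13
Var(X) = E[X^2] - (E[X])^2 = 194/13 - (42/13)^2 = 758/169

758/169


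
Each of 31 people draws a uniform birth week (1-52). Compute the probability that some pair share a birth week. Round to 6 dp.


P(all different) = prod((52-i)/52 for i=0..30) = 0.000010
P(at least one match) = 1 - 0.000010 = 0.999990

0.999990


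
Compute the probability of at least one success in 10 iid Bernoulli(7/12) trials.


P(at least one) = 1 - P(none)
P(none) = (1 - 7/12)^10 = (5/12)^10 = 9765625/61917364224
P(at least one) = 1 - 9765625/61917364224 = 61907598599/61917364224

61907598599/61917364224


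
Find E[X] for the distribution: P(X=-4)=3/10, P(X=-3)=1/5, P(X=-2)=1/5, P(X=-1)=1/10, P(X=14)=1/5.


E[X] = sum(x * P(x))
= -4*3/10 - 3*1/5 - 2*1/5 - 1*1/10 + 14*1/5
= 1/2

1/2


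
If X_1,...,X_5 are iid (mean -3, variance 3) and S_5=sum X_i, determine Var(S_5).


By independence, Var(S_n) = n*Var(X_1) = 5*3 = 15

15


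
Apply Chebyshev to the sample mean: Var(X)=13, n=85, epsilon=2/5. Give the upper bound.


Var(Xbar) = Var(X)/n = 13/85
Chebyshev: P(|Xbar-mu| >= 2/5) <= Var(Xbar)/(2/5)^2 = (13/85)/(4/25) = 65/68

65/68


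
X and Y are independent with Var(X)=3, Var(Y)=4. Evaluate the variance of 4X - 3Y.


Independence => Cov(X,Y)=0
Var(4X - 3Y) = 4^2*Var(X) + (-3)^2*Var(Y)
= 16*3 + 9*4 = 84

84


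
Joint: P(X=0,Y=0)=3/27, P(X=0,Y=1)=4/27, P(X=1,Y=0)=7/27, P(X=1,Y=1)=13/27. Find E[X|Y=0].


P(Y=0) = 10/27
E[X|Y=0] = (0*3 + 1*7)/10 = 7/10

7/10


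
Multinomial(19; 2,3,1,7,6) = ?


19! = 121645100408832000
Denominator: 2!=2 * 3!=6 * 1!=1 * 7!=5040 * 6!=720
Coefficient = 121645100408832000 / 43545600 = 2793510720

2793510720


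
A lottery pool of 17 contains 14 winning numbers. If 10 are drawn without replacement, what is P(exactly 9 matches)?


P(X=9) = C(14,9)*C(3,1) / C(17,10)
= 2002*3 / 19448
= 6006/19448 = 21/68

21/68


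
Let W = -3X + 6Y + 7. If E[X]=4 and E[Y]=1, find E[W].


E[-3X + 6Y + 7] = -3*E[X] + 6*E[Y] + 7
= (-3)*(4) + (6)*(1) + (7)
= -12 + 6 + 7 = 1

1


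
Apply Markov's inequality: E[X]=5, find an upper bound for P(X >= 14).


Markov: P(X >= a) <= E[X]/a
P(X >= 14) <= 5/14

5/14


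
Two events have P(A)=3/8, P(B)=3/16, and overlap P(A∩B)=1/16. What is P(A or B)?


P(A∪B) = P(A) + P(B) - P(A∩B)
= 3/8 + 3/16 - 1/16 = 1/2

1/2


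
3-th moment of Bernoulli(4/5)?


For Bernoulli: X in {0,1}
E[X^3] = 0^3*(1-4/5) + 1^3*4/5 = 4/5

4/5


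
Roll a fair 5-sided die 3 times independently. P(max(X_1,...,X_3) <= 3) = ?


P(max <= 3) = P(all X_i <= 3) = (P(X_1 <= 3))^3
= (3/5)^3 = 27/125

27/125


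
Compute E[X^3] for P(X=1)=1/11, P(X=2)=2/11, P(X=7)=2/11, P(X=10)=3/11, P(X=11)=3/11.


E[X^3] = sum(g(x)*P(x))
= 1*1/11 + 8*2/11 + 343*2/11 + 1000*3/11 + 1331*3/11
= 7696/11

7696/11


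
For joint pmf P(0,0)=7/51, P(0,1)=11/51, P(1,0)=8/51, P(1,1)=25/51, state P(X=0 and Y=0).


Read from table: P(X=0, Y=0) = 7/51

7/51


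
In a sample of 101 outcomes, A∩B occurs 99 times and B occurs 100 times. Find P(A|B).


P(A|B) = P(A∩B)/P(B) = (99/101)/(100/101) = 99/100

99/100


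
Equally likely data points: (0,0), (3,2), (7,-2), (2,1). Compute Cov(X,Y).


E[X]=3, E[Y]=1/4, E[XY]=-3/2
Cov(X,Y) = E[XY] - E[X]E[Y] = -3/2 - 3*1/4 = -9/4

-9/4


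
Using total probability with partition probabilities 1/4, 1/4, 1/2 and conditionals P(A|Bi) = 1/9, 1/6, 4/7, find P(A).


P(A) = P(A|B1)P(B1) + P(A|B2)P(B2) + P(A|B3)P(B3)
= 1/9*1/4 + 1/6*1/4 + 4/7*1/2
= 1/36 + 1/24 + 2/7 = 179/504

179/504


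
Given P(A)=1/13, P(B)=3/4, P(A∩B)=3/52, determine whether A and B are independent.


P(A)*P(B) = 1/13*3/4 = 3/52
P(A∩B) = 3/52, which equals P(A)P(B), so independent

Yes, A and B are independent


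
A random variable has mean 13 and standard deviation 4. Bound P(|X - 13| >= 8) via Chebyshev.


k = 8/4 = 2
Chebyshev: P(|X-mu| >= k*sigma) <= 1/k^2 = 1/2^2 = 1/4

1/4


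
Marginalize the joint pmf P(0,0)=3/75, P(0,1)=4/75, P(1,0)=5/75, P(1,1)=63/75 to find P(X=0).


P(X=0) = P(0,0)+P(0,1) = 3/75 + 4/75 = 7/75

7/75


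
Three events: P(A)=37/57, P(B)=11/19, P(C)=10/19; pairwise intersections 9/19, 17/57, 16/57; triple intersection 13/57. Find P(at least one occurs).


P(A∪B∪C) = P(A)+P(B)+P(C) - P(AB)-P(AC)-P(BC) + P(ABC)
= 37/57+11/19+10/19 - 9/19-17/57-16/57 + 13/57
= 53/57

53/57


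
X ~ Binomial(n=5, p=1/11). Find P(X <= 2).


P(X<=2) = P(X=0) + P(X=1) + P(X=2)
= 100000/161051 + 50000/161051 + 10000/161051
= 160000/161051

160000/161051


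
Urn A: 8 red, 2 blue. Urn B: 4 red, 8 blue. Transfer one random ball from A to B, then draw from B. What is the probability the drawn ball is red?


P(transfer red) = 8/10 = 4/5; P(transfer blue) = 1/5
If red transferred: Urn II has 5 red of 13, so P(red|red moved) = 5/13
If blue transferred: Urn II has 4 red of 13, so P(red|blue moved) = 4/13
By total probability: P(red) = 4/5*5/13 + 1/5*4/13 = 24/65

24/65


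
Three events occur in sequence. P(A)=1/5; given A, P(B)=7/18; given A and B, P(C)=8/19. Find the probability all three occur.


P(A∩B∩C) = P(A) * P(B|A) * P(C|A∩B)
= 1/5 * 7/18 * 8/19
= 7/90 * 8/19 = 28/855

28/855


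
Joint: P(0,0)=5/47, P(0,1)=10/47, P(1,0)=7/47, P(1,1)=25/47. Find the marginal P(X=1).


P(X=1) = P(1,0)+P(1,1) = 7/47 + 25/47 = 32/47

32/47


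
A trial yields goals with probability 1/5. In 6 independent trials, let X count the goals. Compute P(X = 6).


P(X=6) = C(6,6) * p^6 * (1-p)^0
= 1 * 1/15625 * 1
= 1/15625

1/15625


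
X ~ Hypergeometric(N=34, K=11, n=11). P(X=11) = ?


P(X=11) = C(11,11)*C(23,0) / C(34,11)
= 1*1 / 286097760
= 1/286097760

1/286097760


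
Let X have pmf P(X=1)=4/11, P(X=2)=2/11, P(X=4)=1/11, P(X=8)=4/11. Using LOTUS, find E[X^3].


E[X^3] = sum(g(x)*P(x))
= 1*4/11 + 8*2/11 + 64*1/11 + 512*4/11
= 2132/11

2132/11


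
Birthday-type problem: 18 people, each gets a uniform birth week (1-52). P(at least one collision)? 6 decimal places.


P(all different) = prod((52-i)/52 for i=0..17) = 0.035353
P(at least one match) = 1 - 0.035353 = 0.964647

0.964647


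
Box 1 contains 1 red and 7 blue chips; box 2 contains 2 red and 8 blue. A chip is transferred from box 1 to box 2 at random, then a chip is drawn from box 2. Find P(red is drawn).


P(transfer red) = 1/8; P(transfer blue) = 7/8
If red transferred: Urn II has 3 red of 11, so P(red|red moved) = 3/11
If blue transferred: Urn II has 2 red of 11, so P(red|blue moved) = 2/11
By total probability: P(red) = 1/8*3/11 + 7/8*2/11 = 17/88

17/88


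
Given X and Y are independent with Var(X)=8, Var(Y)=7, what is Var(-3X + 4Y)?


Independence => Cov(X,Y)=0
Var(-3X + 4Y) = (-3)^2*Var(X) + 4^2*Var(Y)
= 9*8 + 16*7 = 184

184


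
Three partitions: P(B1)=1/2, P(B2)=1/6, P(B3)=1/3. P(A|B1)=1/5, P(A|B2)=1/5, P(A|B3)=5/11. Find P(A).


P(A) = P(A|B1)P(B1) + P(A|B2)P(B2) + P(A|B3)P(B3)
= 1/5*1/2 + 1/5*1/6 + 5/11*1/3
= 1/10 + 1/30 + 5/33 = 47/165

47/165


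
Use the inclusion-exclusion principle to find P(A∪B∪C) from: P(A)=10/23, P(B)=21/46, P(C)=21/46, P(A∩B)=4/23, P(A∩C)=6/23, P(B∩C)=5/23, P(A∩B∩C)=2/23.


P(A∪B∪C) = P(A)+P(B)+P(C) - P(AB)-P(AC)-P(BC) + P(ABC)
= 10/23+21/46+21/46 - 4/23-6/23-5/23 + 2/23
= 18/23

18/23


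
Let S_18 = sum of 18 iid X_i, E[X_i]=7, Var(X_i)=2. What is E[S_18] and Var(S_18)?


E[S_n] = n*mu = 18*7 = 126
Var(S_n) = n*sigma^2 = 18*2 = 36

E[S_18]=126, Var(S_18)=36


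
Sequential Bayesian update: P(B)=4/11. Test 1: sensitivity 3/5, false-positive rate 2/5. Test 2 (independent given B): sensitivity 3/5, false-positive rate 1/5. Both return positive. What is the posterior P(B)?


After test 1: P(+) = 3/5*4/11 + 2/5*7/11 = 26/55
P(B|+) = (12/55)/(26/55) = 6/13
After test 2 (use post1 as new prior): P(+) = 3/5*6/13 + 1/5*7/13 = 5/13
P(B|+,+) = (18/65)/(5/13) = 18/25

18/25


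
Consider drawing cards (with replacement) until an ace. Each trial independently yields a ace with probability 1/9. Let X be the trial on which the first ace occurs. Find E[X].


For geometric (trials until first success), E[X] = 1/p = 1/(1/9) = 9

9


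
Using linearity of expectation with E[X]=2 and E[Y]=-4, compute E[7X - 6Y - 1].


E[7X - 6Y - 1] = 7*E[X] - 6*E[Y] - 1
= (7)*(2) + (-6)*(-4) + (-1)
= 14 + 24 - 1 = 37

37


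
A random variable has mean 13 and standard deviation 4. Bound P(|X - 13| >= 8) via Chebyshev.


k = 8/4 = 2
Chebyshev: P(|X-mu| >= k*sigma) <= 1/k^2 = 1/2^2 = 1/4

1/4


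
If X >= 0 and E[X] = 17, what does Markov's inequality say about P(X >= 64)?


Markov: P(X >= a) <= E[X]/a
P(X >= 64) <= 17/64

17/64


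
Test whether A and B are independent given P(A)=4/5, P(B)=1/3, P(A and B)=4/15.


P(A)*P(B) = 4/5*1/3 = 4/15
P(A∩B) = 4/15, which equals P(A)P(B), so independent

Yes, A and B are independent


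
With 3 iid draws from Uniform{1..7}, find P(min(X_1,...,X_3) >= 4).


P(min >= 4) = P(all X_i >= 4) = (P(X_1 >= 4))^3
= (4/7)^3 = 64/343

64/343


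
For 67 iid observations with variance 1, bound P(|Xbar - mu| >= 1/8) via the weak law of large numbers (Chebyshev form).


Var(Xbar) = Var(X)/n = 1/67
Chebyshev: P(|Xbar-mu| >= 1/8) <= Var(Xbar)/(1/8)^2 = (1/67)/(1/64) = 64/67

64/67


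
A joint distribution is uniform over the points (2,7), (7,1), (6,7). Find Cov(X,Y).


E[X]=5, E[Y]=5, E[XY]=21
Cov(X,Y) = E[XY] - E[X]E[Y] = 21 - 5*5 = -4

-4


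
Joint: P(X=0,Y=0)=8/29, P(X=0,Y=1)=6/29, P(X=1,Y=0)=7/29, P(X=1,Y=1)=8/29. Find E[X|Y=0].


P(Y=0) = 15/29
E[X|Y=0] = (0*8 + 1*7)/15 = 7/15

7/15


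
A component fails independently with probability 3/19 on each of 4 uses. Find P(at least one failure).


P(at least one) = 1 - P(none)
P(none) = (1 - 3/19)^4 = (16/19)^4 = 65536/130321
P(at least one) = 1 - 65536/130321 = 64785/130321

64785/130321


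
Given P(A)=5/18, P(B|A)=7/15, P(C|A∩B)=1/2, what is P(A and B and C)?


P(A∩B∩C) = P(A) * P(B|A) * P(C|A∩B)
= 5/18 * 7/15 * 1/2
= 7/54 * 1/2 = 7/108

7/108


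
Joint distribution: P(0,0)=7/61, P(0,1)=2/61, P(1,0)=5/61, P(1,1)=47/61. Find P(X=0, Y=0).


Read from table: P(X=0, Y=0) = 7/61

7/61


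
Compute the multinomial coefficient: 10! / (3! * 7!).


10! = 3628800
Denominator: 3!=6 * 7!=5040
Coefficient = 3628800 / 30240 = 120

120


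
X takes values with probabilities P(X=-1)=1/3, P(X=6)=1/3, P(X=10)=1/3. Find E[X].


E[X] = sum(x * P(x))
= -1*1/3 + 6*1/3 + 10*1/3
= 5

5
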